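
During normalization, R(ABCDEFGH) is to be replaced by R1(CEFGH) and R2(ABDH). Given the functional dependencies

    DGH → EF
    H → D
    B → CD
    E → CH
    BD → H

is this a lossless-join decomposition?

Common attributes: R1 ∩ R2 = {H}.
Closure of {H}: H → D applies, adding D. So (H)⁺ = {DH}.
The closure contains neither all of R1 = {CEFGH} nor all of R2 = {ABDH}, so the common attributes are not a superkey of either fragment. The join is lossy.

No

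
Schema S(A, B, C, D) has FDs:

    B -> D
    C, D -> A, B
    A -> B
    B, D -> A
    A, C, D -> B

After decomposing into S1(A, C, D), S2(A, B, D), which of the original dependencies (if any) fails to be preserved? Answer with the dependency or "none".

none

B → D lies within S2.
C, D → A, B: restricted closure across fragments reaches A, B.
A → B lies within S2.
B, D → A lies within S2.
A, C, D → B: restricted closure across fragments reaches B.
Every dependency is enforceable on the fragments, so the decomposition is dependency-preserving.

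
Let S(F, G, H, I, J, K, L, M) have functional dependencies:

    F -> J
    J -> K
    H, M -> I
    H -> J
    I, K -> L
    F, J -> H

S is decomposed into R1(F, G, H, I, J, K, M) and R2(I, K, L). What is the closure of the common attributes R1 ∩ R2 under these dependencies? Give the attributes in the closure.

R1 ∩ R2 = {I, K}.
I, K → L applies, adding L
Closure: {I, K, L}.

I, K, L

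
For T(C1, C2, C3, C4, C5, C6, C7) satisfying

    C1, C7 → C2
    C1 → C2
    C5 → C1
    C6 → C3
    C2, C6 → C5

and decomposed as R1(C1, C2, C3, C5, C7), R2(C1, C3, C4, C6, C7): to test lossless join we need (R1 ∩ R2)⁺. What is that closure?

R1 ∩ R2 = {C1, C3, C7}.
C1, C7 → C2 applies, adding C2
Closure: {C1, C2, C3, C7}.

C1, C2, C3, C7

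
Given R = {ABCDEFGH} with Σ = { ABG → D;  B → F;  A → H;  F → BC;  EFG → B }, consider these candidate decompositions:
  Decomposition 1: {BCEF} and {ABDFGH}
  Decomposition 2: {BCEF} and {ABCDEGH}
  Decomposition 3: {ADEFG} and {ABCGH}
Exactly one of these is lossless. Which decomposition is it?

Decomposition 1: common = {BF}, closure = {BCF} → lossy.
Decomposition 2: common = {BCE}, closure = {BCEF} → lossless.
Decomposition 3: common = {AG}, closure = {AGH} → lossy.

Decomposition 2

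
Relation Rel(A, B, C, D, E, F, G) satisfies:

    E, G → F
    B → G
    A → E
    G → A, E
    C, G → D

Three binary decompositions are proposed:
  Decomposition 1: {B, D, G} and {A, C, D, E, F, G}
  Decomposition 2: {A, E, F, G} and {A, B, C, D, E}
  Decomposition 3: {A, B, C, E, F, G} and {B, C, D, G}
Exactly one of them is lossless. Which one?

Decomposition 3

Decomposition 1: common = {D, G}, closure = {A, D, E, F, G} → lossy.
Decomposition 2: common = {A, E}, closure = {A, E} → lossy.
Decomposition 3: common = {B, C, G}, closure = {A, B, C, D, E, F, G} → lossless.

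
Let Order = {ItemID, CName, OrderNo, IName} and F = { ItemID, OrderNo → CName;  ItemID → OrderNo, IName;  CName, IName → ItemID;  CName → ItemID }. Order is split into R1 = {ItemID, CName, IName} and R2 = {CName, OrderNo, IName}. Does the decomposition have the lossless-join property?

Common attributes: R1 ∩ R2 = {CName, IName}.
Closure of {CName, IName}: CName, IName → ItemID applies, adding ItemID; ItemID → OrderNo, IName applies, adding OrderNo. So (CName, IName)⁺ = {ItemID, CName, OrderNo, IName}.
This closure contains every attribute of R1, so R1 ∩ R2 → R1. The join is lossless.

Yes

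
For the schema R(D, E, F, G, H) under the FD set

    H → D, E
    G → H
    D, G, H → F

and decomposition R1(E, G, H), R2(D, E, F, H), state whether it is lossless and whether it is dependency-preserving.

Lossless test: (E, H)⁺ = {D, E, H}, which is a superkey of neither fragment — lossy.
Dependency preservation: the restricted closure of {D, G, H} across the fragments never reaches {F}, so D, G, H → F cannot be enforced without a join — not preserved.

lossy and not dependency-preserving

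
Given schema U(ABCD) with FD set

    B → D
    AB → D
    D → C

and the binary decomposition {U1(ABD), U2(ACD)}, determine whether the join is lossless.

Common attributes: U1 ∩ U2 = {AD}.
Closure of {AD}: D → C applies, adding C. So (AD)⁺ = {ACD}.
This closure contains every attribute of U2, so U1 ∩ U2 → U2. The join is lossless.

Yes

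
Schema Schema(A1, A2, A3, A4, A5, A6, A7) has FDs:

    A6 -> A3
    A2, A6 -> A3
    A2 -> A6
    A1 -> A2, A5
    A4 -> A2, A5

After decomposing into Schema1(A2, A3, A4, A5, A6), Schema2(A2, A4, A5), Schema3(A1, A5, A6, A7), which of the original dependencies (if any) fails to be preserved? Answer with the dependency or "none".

Check A1 → A2, A5: no single fragment contains all of {A1, A2, A5}, and the restricted closure of {A1} across the fragments never reaches {A2, A5}.
A6 → A3 is preserved.
A2, A6 → A3 is preserved.
A2 → A6 is preserved.
A4 → A2, A5 is preserved.

A1 -> A2, A5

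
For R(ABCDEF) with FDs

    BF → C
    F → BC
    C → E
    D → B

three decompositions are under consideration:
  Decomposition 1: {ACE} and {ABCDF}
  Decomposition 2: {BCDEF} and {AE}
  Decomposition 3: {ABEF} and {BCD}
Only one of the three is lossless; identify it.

Decomposition 1

Decomposition 1: common = {AC}, closure = {ACE} → lossless.
Decomposition 2: common = {E}, closure = {E} → lossy.
Decomposition 3: common = {B}, closure = {B} → lossy.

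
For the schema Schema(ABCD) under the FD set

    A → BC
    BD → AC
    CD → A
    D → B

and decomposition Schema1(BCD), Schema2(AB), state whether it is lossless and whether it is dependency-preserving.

Lossless test: (B)⁺ = {B}, which is a superkey of neither fragment — lossy.
Dependency preservation: the restricted closure of {A} across the fragments never reaches {BC}, so A → BC cannot be enforced without a join — not preserved.

lossy and not dependency-preserving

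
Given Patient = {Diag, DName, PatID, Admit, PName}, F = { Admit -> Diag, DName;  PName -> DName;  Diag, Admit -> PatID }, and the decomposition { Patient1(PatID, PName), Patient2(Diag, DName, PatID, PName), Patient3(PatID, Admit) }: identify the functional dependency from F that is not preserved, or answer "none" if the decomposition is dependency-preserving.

Admit -> Diag, DName

Check Admit → Diag, DName: no single fragment contains all of {Diag, DName, Admit}, and the restricted closure of {Admit} across the fragments never reaches {Diag, DName}.
PName → DName is preserved.
Diag, Admit → PatID is preserved.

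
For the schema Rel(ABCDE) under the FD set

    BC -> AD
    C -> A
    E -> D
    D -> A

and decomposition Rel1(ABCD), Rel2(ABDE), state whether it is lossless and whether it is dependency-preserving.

Lossless test: (ABD)⁺ = {ABD}, which is a superkey of neither fragment — lossy.
Dependency preservation: every FD's attributes lie within a single fragment, so each can be enforced locally — preserved.

lossy but dependency-preserving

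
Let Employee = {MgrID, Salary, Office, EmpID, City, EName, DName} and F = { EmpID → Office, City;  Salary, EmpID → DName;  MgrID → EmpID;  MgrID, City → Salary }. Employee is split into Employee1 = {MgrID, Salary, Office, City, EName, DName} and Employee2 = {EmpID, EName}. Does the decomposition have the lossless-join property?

Common attributes: Employee1 ∩ Employee2 = {EName}.
No dependency enlarges {EName}, so (EName)⁺ = {EName}.
The closure contains neither all of Employee1 = {MgrID, Salary, Office, City, EName, DName} nor all of Employee2 = {EmpID, EName}, so the common attributes are not a superkey of either fragment. The join is lossy.

No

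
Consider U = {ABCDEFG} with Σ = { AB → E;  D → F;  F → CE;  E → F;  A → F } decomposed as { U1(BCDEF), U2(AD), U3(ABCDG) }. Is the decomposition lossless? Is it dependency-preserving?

Lossless test (chase): Rows 1 and 2 agree on D; apply D→F and equate their F entries. Rows 1 and 3 agree on D; apply D→F and equate their F entries. Rows 1 and 2 agree on F; apply F→CE and equate their CE entries. Rows 1 and 3 agree on F; apply F→CE and equate their CE entries. Row 3 is now all distinguished symbols — the join is lossless.
Dependency preservation: the restricted closure of {AB} across the fragments never reaches {E}, so AB → E cannot be enforced without a join — not preserved.

lossless but not dependency-preserving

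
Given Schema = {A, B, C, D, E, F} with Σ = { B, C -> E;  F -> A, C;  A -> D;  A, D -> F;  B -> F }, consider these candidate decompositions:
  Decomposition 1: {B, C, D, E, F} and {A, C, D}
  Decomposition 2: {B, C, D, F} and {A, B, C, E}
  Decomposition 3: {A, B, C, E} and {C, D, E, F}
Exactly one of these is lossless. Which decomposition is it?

Decomposition 2

Decomposition 1: common = {C, D}, closure = {C, D} → lossy.
Decomposition 2: common = {B, C}, closure = {A, B, C, D, E, F} → lossless.
Decomposition 3: common = {C, E}, closure = {C, E} → lossy.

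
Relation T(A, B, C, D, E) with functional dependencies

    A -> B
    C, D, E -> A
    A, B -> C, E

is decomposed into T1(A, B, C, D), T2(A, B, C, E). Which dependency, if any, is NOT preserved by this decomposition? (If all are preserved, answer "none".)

C, D, E -> A

Check C, D, E → A: no single fragment contains all of {A, C, D, E}, and the restricted closure of {C, D, E} across the fragments never reaches {A}.
A → B is preserved.
A, B → C, E is preserved.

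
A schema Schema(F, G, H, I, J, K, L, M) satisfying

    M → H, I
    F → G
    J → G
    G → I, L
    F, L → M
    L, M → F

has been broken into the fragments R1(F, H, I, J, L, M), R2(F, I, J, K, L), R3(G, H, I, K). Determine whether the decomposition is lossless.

No

Chase test. Columns are F, G, H, I, J, K, L, M; row i has aⱼ where attribute j ∈ Ri, else bᵢⱼ.
Initial tableau (one row per fragment):
  row 1: a1 b12 a3 a4 a5 b16 a7 a8
  row 2: a1 b22 b23 a4 a5 a6 a7 b28
  row 3: b31 a2 a3 a4 b35 a6 b37 b38
Rows 1 and 2 agree on F; apply F→G and equate their G entries.
Rows 1 and 2 agree on F, L; apply F, L→M and equate their M entries.
Rows 1 and 2 agree on M; apply M→H, I and equate their H, I entries.
No row becomes fully distinguished — the join is lossy.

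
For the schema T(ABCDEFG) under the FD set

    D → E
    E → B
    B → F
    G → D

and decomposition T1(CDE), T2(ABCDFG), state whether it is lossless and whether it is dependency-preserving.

Lossless test: (CD)⁺ = {BCDEF}, which contains all of one fragment — lossless.
Dependency preservation: the restricted closure of {E} across the fragments never reaches {B}, so E → B cannot be enforced without a join — not preserved.

lossless but not dependency-preserving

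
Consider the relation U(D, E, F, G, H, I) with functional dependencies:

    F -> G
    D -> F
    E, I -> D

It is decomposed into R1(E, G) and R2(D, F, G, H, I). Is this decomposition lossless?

Common attributes: R1 ∩ R2 = {G}.
No dependency enlarges {G}, so (G)⁺ = {G}.
The closure contains neither all of R1 = {E, G} nor all of R2 = {D, F, G, H, I}, so the common attributes are not a superkey of either fragment. The join is lossy.

No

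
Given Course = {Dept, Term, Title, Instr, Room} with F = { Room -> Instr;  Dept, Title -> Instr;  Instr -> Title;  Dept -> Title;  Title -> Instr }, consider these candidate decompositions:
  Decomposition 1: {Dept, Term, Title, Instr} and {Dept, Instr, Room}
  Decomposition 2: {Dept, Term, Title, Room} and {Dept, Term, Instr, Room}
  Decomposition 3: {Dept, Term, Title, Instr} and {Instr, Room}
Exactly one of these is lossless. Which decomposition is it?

Decomposition 2

Decomposition 1: common = {Dept, Instr}, closure = {Dept, Title, Instr} → lossy.
Decomposition 2: common = {Dept, Term, Room}, closure = {Dept, Term, Title, Instr, Room} → lossless.
Decomposition 3: common = {Instr}, closure = {Title, Instr} → lossy.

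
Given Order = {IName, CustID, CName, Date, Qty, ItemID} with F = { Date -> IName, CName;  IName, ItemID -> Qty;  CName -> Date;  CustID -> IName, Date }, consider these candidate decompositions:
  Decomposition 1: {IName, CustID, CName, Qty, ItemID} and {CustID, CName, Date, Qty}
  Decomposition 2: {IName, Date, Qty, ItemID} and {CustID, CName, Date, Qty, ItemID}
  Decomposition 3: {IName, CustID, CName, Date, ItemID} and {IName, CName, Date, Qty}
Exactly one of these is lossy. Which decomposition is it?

Decomposition 1: common = {CustID, CName, Qty}, closure = {IName, CustID, CName, Date, Qty} → lossless.
Decomposition 2: common = {Date, Qty, ItemID}, closure = {IName, CName, Date, Qty, ItemID} → lossless.
Decomposition 3: common = {IName, CName, Date}, closure = {IName, CName, Date} → lossy.

Decomposition 3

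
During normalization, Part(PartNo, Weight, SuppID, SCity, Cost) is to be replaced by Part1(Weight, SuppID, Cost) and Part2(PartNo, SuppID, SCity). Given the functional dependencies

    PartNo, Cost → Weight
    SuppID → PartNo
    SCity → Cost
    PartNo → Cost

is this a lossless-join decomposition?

Common attributes: Part1 ∩ Part2 = {SuppID}.
Closure of {SuppID}: SuppID → PartNo applies, adding PartNo; PartNo → Cost applies, adding Cost; PartNo, Cost → Weight applies, adding Weight. So (SuppID)⁺ = {PartNo, Weight, SuppID, Cost}.
This closure contains every attribute of Part1, so Part1 ∩ Part2 → Part1. The join is lossless.

Yes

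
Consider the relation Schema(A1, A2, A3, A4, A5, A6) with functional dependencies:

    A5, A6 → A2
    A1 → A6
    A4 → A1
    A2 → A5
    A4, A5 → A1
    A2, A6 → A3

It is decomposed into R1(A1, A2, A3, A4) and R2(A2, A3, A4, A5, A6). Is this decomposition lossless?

Common attributes: R1 ∩ R2 = {A2, A3, A4}.
Closure of {A2, A3, A4}: A4 → A1 applies, adding A1; A2 → A5 applies, adding A5; A1 → A6 applies, adding A6. So (A2, A3, A4)⁺ = {A1, A2, A3, A4, A5, A6}.
This closure contains every attribute of R1, so R1 ∩ R2 → R1. The join is lossless.

Yes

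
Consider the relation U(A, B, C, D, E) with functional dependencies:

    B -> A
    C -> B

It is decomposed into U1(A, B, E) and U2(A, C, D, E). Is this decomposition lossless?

No

Common attributes: U1 ∩ U2 = {A, E}.
No dependency enlarges {A, E}, so (A, E)⁺ = {A, E}.
The closure contains neither all of U1 = {A, B, E} nor all of U2 = {A, C, D, E}, so the common attributes are not a superkey of either fragment. The join is lossy.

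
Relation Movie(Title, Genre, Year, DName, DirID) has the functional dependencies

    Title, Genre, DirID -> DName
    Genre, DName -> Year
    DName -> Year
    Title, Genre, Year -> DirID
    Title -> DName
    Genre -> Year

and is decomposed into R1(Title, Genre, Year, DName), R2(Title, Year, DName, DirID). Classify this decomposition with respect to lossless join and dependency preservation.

lossy and not dependency-preserving

Lossless test: (Title, Year, DName)⁺ = {Title, Year, DName}, which is a superkey of neither fragment — lossy.
Dependency preservation: the restricted closure of {Title, Genre, Year} across the fragments never reaches {DirID}, so Title, Genre, Year → DirID cannot be enforced without a join — not preserved.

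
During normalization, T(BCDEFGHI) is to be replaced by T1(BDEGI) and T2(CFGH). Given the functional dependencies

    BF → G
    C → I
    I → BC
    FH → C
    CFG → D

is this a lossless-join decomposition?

No

Common attributes: T1 ∩ T2 = {G}.
No dependency enlarges {G}, so (G)⁺ = {G}.
The closure contains neither all of T1 = {BDEGI} nor all of T2 = {CFGH}, so the common attributes are not a superkey of either fragment. The join is lossy.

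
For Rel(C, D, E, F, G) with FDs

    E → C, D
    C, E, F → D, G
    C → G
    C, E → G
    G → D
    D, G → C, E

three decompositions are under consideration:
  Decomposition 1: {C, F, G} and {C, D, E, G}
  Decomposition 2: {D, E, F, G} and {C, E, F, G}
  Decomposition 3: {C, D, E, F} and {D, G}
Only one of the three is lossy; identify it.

Decomposition 1: common = {C, G}, closure = {C, D, E, G} → lossless.
Decomposition 2: common = {E, F, G}, closure = {C, D, E, F, G} → lossless.
Decomposition 3: common = {D}, closure = {D} → lossy.

Decomposition 3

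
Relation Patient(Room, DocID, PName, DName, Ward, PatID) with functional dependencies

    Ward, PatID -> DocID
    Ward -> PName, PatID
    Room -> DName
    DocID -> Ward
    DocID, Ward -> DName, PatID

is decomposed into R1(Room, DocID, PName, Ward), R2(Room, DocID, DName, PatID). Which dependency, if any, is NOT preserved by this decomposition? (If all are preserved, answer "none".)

none

Ward, PatID → DocID: restricted closure across fragments reaches DocID.
Ward → PName, PatID: restricted closure across fragments reaches PName, PatID.
Room → DName lies within R2.
DocID → Ward lies within R1.
DocID, Ward → DName, PatID: restricted closure across fragments reaches DName, PatID.
Every dependency is enforceable on the fragments, so the decomposition is dependency-preserving.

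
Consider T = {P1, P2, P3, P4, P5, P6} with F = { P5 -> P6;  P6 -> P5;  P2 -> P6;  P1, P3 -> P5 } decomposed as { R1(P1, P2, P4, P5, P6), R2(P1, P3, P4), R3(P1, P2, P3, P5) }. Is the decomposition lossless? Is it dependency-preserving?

Lossless test (chase): Rows 1 and 3 agree on P5; apply P5→P6 and equate their P6 entries. Rows 2 and 3 agree on P1, P3; apply P1, P3→P5 and equate their P5 entries. Rows 1 and 2 agree on P5; apply P5→P6 and equate their P6 entries. No row becomes fully distinguished — the join is lossy.
Dependency preservation: every FD's attributes lie within a single fragment, so each can be enforced locally — preserved.

lossy but dependency-preserving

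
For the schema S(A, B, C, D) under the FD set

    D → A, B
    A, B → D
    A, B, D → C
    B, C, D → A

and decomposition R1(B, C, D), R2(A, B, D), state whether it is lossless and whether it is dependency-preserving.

lossless and dependency-preserving

Lossless test: (B, D)⁺ = {A, B, C, D}, which contains all of one fragment — lossless.
Dependency preservation: A, B, D → C; B, C, D → A are not contained in any single fragment, but the restricted closure of each left-hand side across the fragments still reaches the right-hand side; the remaining FDs each lie inside some fragment. All dependencies are preserved.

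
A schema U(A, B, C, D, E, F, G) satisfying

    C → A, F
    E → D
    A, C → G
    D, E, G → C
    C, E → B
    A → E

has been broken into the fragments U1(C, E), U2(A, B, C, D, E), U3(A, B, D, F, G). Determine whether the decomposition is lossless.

Chase test. Columns are A, B, C, D, E, F, G; row i has aⱼ where attribute j ∈ Ui, else bᵢⱼ.
Initial tableau (one row per fragment):
  row 1: b11 b12 a3 b14 a5 b16 b17
  row 2: a1 a2 a3 a4 a5 b26 b27
  row 3: a1 a2 b33 a4 b35 a6 a7
Rows 1 and 2 agree on C; apply C→A, F and equate their A, F entries.
Rows 1 and 2 agree on E; apply E→D and equate their D entries.
Rows 1 and 2 agree on A, C; apply A, C→G and equate their G entries.
Rows 1 and 2 agree on C, E; apply C, E→B and equate their B entries.
Rows 1 and 3 agree on A; apply A→E and equate their E entries.
No row becomes fully distinguished — the join is lossy.

No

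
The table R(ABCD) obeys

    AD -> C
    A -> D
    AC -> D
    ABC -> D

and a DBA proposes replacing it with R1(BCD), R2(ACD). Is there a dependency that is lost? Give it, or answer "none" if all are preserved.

none

AD → C lies within R2.
A → D lies within R2.
AC → D lies within R2.
ABC → D: restricted closure across fragments reaches D.
Every dependency is enforceable on the fragments, so the decomposition is dependency-preserving.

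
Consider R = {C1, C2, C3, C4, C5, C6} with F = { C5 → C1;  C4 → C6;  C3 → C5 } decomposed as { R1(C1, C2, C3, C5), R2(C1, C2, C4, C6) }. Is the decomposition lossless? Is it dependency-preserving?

lossy but dependency-preserving

Lossless test: (C1, C2)⁺ = {C1, C2}, which is a superkey of neither fragment — lossy.
Dependency preservation: every FD's attributes lie within a single fragment, so each can be enforced locally — preserved.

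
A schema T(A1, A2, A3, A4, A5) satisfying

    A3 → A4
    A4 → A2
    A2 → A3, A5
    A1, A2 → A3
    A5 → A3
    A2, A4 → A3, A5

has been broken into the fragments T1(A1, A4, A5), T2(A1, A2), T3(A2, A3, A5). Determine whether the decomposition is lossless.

Yes

Chase test. Columns are A1, A2, A3, A4, A5; row i has aⱼ where attribute j ∈ Ti, else bᵢⱼ.
Initial tableau (one row per fragment):
  row 1: a1 b12 b13 a4 a5
  row 2: a1 a2 b23 b24 b25
  row 3: b31 a2 a3 b34 a5
Rows 2 and 3 agree on A2; apply A2→A3, A5 and equate their A3, A5 entries.
Rows 1 and 2 agree on A5; apply A5→A3 and equate their A3 entries.
Rows 1 and 2 agree on A3; apply A3→A4 and equate their A4 entries.
Rows 1 and 3 agree on A3; apply A3→A4 and equate their A4 entries.
Rows 1 and 2 agree on A4; apply A4→A2 and equate their A2 entries.
Row 1 is now all distinguished symbols — the join is lossless.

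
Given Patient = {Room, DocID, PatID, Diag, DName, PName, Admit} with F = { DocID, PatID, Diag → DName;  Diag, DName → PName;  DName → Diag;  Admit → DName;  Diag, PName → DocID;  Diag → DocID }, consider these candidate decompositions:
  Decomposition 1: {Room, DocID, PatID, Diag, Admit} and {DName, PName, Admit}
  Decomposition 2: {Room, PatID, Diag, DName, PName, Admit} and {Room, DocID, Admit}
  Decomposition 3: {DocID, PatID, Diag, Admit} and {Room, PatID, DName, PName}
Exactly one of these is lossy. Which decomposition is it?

Decomposition 3

Decomposition 1: common = {Admit}, closure = {DocID, Diag, DName, PName, Admit} → lossless.
Decomposition 2: common = {Room, Admit}, closure = {Room, DocID, Diag, DName, PName, Admit} → lossless.
Decomposition 3: common = {PatID}, closure = {PatID} → lossy.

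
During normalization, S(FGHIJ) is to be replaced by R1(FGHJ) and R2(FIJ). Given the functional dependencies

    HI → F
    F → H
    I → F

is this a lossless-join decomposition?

No

Common attributes: R1 ∩ R2 = {FJ}.
Closure of {FJ}: F → H applies, adding H. So (FJ)⁺ = {FHJ}.
The closure contains neither all of R1 = {FGHJ} nor all of R2 = {FIJ}, so the common attributes are not a superkey of either fragment. The join is lossy.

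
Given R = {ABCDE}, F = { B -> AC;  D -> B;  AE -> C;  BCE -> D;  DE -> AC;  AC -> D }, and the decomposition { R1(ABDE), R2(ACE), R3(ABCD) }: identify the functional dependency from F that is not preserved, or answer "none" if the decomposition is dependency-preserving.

none

B → AC lies within R3.
D → B lies within R1.
AE → C lies within R2.
BCE → D: restricted closure across fragments reaches D.
DE → AC: restricted closure across fragments reaches AC.
AC → D lies within R3.
Every dependency is enforceable on the fragments, so the decomposition is dependency-preserving.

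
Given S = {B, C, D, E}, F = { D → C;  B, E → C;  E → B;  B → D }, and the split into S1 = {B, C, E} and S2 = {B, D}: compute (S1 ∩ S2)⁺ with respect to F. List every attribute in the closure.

S1 ∩ S2 = {B}.
B → D applies, adding D
D → C applies, adding C
Closure: {B, C, D}.

B, C, D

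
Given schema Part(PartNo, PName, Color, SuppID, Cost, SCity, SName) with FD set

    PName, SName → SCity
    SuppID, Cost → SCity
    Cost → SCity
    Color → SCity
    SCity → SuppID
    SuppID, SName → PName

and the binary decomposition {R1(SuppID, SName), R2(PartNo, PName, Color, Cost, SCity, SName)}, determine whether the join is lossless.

No

Common attributes: R1 ∩ R2 = {SName}.
No dependency enlarges {SName}, so (SName)⁺ = {SName}.
The closure contains neither all of R1 = {SuppID, SName} nor all of R2 = {PartNo, PName, Color, Cost, SCity, SName}, so the common attributes are not a superkey of either fragment. The join is lossy.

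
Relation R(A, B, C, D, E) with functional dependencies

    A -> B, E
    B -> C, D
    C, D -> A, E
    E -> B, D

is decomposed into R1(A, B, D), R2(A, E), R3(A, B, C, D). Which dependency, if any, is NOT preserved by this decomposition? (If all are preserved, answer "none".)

A → B, E: restricted closure across fragments reaches B, E.
B → C, D lies within R3.
C, D → A, E: restricted closure across fragments reaches A, E.
E → B, D: restricted closure across fragments reaches B, D.
Every dependency is enforceable on the fragments, so the decomposition is dependency-preserving.

none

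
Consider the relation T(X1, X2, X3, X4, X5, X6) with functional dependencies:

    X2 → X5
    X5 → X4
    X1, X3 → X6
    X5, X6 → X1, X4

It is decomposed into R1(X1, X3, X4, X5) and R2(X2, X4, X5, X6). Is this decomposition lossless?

Common attributes: R1 ∩ R2 = {X4, X5}.
No dependency enlarges {X4, X5}, so (X4, X5)⁺ = {X4, X5}.
The closure contains neither all of R1 = {X1, X3, X4, X5} nor all of R2 = {X2, X4, X5, X6}, so the common attributes are not a superkey of either fragment. The join is lossy.

No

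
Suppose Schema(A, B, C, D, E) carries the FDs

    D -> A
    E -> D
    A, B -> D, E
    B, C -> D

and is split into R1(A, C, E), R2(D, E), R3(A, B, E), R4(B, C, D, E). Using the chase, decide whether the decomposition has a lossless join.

Yes

Chase test. Columns are A, B, C, D, E; row i has aⱼ where attribute j ∈ Ri, else bᵢⱼ.
Initial tableau (one row per fragment):
  row 1: a1 b12 a3 b14 a5
  row 2: b21 b22 b23 a4 a5
  row 3: a1 a2 b33 b34 a5
  row 4: b41 a2 a3 a4 a5
Rows 2 and 4 agree on D; apply D→A and equate their A entries.
Rows 1 and 2 agree on E; apply E→D and equate their D entries.
Rows 1 and 3 agree on E; apply E→D and equate their D entries.
Rows 1 and 2 agree on D; apply D→A and equate their A entries.
Row 4 is now all distinguished symbols — the join is lossless.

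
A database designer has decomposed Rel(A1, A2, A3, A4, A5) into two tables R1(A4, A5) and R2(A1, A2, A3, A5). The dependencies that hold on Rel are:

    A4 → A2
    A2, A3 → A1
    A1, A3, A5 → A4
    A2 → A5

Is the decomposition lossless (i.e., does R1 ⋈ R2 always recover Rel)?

No

Common attributes: R1 ∩ R2 = {A5}.
No dependency enlarges {A5}, so (A5)⁺ = {A5}.
The closure contains neither all of R1 = {A4, A5} nor all of R2 = {A1, A2, A3, A5}, so the common attributes are not a superkey of either fragment. The join is lossy.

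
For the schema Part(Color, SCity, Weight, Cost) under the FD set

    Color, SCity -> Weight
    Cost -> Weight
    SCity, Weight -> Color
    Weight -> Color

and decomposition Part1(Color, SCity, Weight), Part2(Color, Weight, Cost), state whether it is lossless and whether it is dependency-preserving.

Lossless test: (Color, Weight)⁺ = {Color, Weight}, which is a superkey of neither fragment — lossy.
Dependency preservation: every FD's attributes lie within a single fragment, so each can be enforced locally — preserved.

lossy but dependency-preserving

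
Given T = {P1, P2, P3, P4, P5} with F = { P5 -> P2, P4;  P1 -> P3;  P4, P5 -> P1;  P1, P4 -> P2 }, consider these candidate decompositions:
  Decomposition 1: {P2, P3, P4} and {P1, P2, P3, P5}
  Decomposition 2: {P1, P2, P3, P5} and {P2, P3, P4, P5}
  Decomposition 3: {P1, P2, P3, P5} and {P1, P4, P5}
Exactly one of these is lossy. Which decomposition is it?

Decomposition 1: common = {P2, P3}, closure = {P2, P3} → lossy.
Decomposition 2: common = {P2, P3, P5}, closure = {P1, P2, P3, P4, P5} → lossless.
Decomposition 3: common = {P1, P5}, closure = {P1, P2, P3, P4, P5} → lossless.

Decomposition 1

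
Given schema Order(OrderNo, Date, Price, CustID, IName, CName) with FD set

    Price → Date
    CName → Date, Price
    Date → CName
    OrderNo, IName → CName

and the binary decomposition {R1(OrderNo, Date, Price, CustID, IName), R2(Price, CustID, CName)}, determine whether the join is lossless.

Common attributes: R1 ∩ R2 = {Price, CustID}.
Closure of {Price, CustID}: Price → Date applies, adding Date; Date → CName applies, adding CName. So (Price, CustID)⁺ = {Date, Price, CustID, CName}.
This closure contains every attribute of R2, so R1 ∩ R2 → R2. The join is lossless.

Yes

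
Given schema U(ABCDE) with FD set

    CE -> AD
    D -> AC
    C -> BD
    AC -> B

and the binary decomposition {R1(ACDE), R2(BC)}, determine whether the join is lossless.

Yes

Common attributes: R1 ∩ R2 = {C}.
Closure of {C}: C → BD applies, adding BD; D → AC applies, adding A. So (C)⁺ = {ABCD}.
This closure contains every attribute of R2, so R1 ∩ R2 → R2. The join is lossless.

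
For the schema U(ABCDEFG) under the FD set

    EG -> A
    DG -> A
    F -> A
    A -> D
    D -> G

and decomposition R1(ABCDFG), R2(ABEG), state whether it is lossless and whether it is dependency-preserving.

lossy but dependency-preserving

Lossless test: (ABG)⁺ = {ABDG}, which is a superkey of neither fragment — lossy.
Dependency preservation: every FD's attributes lie within a single fragment, so each can be enforced locally — preserved.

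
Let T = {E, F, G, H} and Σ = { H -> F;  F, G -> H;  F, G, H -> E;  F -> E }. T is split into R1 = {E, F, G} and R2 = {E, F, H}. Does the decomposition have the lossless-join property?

No

Common attributes: R1 ∩ R2 = {E, F}.
No dependency enlarges {E, F}, so (E, F)⁺ = {E, F}.
The closure contains neither all of R1 = {E, F, G} nor all of R2 = {E, F, H}, so the common attributes are not a superkey of either fragment. The join is lossy.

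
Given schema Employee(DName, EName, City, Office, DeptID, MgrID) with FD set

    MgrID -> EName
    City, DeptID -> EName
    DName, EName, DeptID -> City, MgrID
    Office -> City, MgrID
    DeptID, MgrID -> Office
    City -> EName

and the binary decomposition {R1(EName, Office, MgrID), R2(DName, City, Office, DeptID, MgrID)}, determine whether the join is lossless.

Yes

Common attributes: R1 ∩ R2 = {Office, MgrID}.
Closure of {Office, MgrID}: MgrID → EName applies, adding EName; Office → City, MgrID applies, adding City. So (Office, MgrID)⁺ = {EName, City, Office, MgrID}.
This closure contains every attribute of R1, so R1 ∩ R2 → R1. The join is lossless.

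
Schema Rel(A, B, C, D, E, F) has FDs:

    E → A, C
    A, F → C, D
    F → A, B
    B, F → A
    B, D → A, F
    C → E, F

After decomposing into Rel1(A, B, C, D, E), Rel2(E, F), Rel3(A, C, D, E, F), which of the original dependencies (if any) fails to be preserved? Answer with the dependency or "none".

E → A, C lies within Rel1.
A, F → C, D lies within Rel3.
F → A, B: restricted closure across fragments reaches A, B.
B, F → A: restricted closure across fragments reaches A.
B, D → A, F: restricted closure across fragments reaches A, F.
C → E, F lies within Rel3.
Every dependency is enforceable on the fragments, so the decomposition is dependency-preserving.

none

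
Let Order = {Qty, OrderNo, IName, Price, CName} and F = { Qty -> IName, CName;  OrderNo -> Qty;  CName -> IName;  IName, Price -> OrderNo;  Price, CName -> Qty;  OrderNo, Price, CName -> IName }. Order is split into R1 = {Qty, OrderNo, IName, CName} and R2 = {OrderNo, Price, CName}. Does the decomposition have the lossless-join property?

Common attributes: R1 ∩ R2 = {OrderNo, CName}.
Closure of {OrderNo, CName}: OrderNo → Qty applies, adding Qty; CName → IName applies, adding IName. So (OrderNo, CName)⁺ = {Qty, OrderNo, IName, CName}.
This closure contains every attribute of R1, so R1 ∩ R2 → R1. The join is lossless.

Yes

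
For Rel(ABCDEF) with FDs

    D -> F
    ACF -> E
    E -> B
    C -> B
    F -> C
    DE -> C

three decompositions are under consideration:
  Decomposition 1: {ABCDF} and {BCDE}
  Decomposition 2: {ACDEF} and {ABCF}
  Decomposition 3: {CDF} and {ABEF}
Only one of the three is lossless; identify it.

Decomposition 1: common = {BCD}, closure = {BCDF} → lossy.
Decomposition 2: common = {ACF}, closure = {ABCEF} → lossless.
Decomposition 3: common = {F}, closure = {BCF} → lossy.

Decomposition 2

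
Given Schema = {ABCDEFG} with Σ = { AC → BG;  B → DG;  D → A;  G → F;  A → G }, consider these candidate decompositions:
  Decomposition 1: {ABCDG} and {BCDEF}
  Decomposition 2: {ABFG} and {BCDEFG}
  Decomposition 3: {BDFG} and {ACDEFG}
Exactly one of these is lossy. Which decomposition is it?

Decomposition 3

Decomposition 1: common = {BCD}, closure = {ABCDFG} → lossless.
Decomposition 2: common = {BFG}, closure = {ABDFG} → lossless.
Decomposition 3: common = {DFG}, closure = {ADFG} → lossy.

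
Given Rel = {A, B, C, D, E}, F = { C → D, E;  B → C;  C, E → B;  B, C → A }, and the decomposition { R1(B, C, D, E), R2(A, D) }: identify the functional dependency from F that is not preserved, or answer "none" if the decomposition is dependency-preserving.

Check B, C → A: no single fragment contains all of {A, B, C}, and the restricted closure of {B, C} across the fragments never reaches {A}.
C → D, E is preserved.
B → C is preserved.
C, E → B is preserved.

B, C → A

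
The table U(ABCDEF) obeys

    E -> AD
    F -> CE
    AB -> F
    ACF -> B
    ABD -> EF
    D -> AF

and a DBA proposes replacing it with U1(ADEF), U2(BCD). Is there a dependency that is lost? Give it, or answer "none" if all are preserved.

Check AB → F: no single fragment contains all of {ABF}, and the restricted closure of {AB} across the fragments never reaches {F}.
E → AD is preserved.
F → CE is preserved.
ACF → B is preserved.
ABD → EF is preserved.
D → AF is preserved.

AB -> F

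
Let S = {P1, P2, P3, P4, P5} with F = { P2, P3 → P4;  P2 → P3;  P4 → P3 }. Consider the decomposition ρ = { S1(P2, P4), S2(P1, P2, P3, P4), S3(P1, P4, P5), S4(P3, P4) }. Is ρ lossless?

Chase test. Columns are P1, P2, P3, P4, P5; row i has aⱼ where attribute j ∈ Si, else bᵢⱼ.
Initial tableau (one row per fragment):
  row 1: b11 a2 b13 a4 b15
  row 2: a1 a2 a3 a4 b25
  row 3: a1 b32 b33 a4 a5
  row 4: b41 b42 a3 a4 b45
Rows 1 and 2 agree on P2; apply P2→P3 and equate their P3 entries.
Rows 1 and 3 agree on P4; apply P4→P3 and equate their P3 entries.
No row becomes fully distinguished — the join is lossy.

No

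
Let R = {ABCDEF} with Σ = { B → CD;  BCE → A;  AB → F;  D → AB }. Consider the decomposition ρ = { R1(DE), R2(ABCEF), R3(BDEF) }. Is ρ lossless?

Chase test. Columns are ABCDEF; row i has aⱼ where attribute j ∈ Ri, else bᵢⱼ.
Initial tableau (one row per fragment):
  row 1: b11 b12 b13 a4 a5 b16
  row 2: a1 a2 a3 b24 a5 a6
  row 3: b31 a2 b33 a4 a5 a6
Rows 2 and 3 agree on B; apply B→CD and equate their CD entries.
Rows 2 and 3 agree on BCE; apply BCE→A and equate their A entries.
Rows 1 and 2 agree on D; apply D→AB and equate their AB entries.
Rows 1 and 2 agree on B; apply B→CD and equate their CD entries.
Rows 1 and 2 agree on AB; apply AB→F and equate their F entries.
Row 1 is now all distinguished symbols — the join is lossless.

Yes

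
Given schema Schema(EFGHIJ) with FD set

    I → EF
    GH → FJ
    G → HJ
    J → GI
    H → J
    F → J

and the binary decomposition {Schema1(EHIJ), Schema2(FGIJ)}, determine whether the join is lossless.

Common attributes: Schema1 ∩ Schema2 = {IJ}.
Closure of {IJ}: I → EF applies, adding EF; J → GI applies, adding G; G → HJ applies, adding H. So (IJ)⁺ = {EFGHIJ}.
This closure contains every attribute of Schema1, so Schema1 ∩ Schema2 → Schema1. The join is lossless.

Yes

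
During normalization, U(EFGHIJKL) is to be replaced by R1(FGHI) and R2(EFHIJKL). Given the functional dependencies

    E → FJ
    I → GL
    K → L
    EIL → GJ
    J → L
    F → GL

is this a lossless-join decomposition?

Yes

Common attributes: R1 ∩ R2 = {FHI}.
Closure of {FHI}: I → GL applies, adding GL. So (FHI)⁺ = {FGHIL}.
This closure contains every attribute of R1, so R1 ∩ R2 → R1. The join is lossless.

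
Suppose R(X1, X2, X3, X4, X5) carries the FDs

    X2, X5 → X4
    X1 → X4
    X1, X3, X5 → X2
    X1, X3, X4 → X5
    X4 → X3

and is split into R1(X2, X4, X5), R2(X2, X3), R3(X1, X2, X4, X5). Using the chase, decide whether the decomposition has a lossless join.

Chase test. Columns are X1, X2, X3, X4, X5; row i has aⱼ where attribute j ∈ Ri, else bᵢⱼ.
Initial tableau (one row per fragment):
  row 1: b11 a2 b13 a4 a5
  row 2: b21 a2 a3 b24 b25
  row 3: a1 a2 b33 a4 a5
Rows 1 and 3 agree on X4; apply X4→X3 and equate their X3 entries.
No row becomes fully distinguished — the join is lossy.

No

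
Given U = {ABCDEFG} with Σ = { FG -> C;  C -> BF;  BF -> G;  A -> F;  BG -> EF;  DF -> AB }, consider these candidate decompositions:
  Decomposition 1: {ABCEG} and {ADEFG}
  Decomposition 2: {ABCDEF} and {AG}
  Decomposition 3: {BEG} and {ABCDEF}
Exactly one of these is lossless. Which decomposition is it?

Decomposition 1

Decomposition 1: common = {AEG}, closure = {ABCEFG} → lossless.
Decomposition 2: common = {A}, closure = {AF} → lossy.
Decomposition 3: common = {BE}, closure = {BE} → lossy.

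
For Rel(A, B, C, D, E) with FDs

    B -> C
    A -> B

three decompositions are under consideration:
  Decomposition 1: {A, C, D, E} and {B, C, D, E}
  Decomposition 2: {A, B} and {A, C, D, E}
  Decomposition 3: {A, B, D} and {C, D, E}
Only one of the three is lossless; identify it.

Decomposition 2

Decomposition 1: common = {C, D, E}, closure = {C, D, E} → lossy.
Decomposition 2: common = {A}, closure = {A, B, C} → lossless.
Decomposition 3: common = {D}, closure = {D} → lossy.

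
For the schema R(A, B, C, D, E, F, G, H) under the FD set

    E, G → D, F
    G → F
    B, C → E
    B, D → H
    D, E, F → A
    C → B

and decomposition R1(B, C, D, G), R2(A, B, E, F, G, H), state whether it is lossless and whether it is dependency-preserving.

Lossless test: (B, G)⁺ = {B, F, G}, which is a superkey of neither fragment — lossy.
Dependency preservation: the restricted closure of {E, G} across the fragments never reaches {D, F}, so E, G → D, F cannot be enforced without a join — not preserved.

lossy and not dependency-preserving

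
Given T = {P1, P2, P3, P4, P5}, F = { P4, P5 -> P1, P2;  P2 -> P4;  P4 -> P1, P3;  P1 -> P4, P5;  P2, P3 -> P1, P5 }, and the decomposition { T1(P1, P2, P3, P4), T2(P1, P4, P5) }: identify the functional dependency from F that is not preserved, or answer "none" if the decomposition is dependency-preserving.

none

P4, P5 → P1, P2: restricted closure across fragments reaches P1, P2.
P2 → P4 lies within T1.
P4 → P1, P3 lies within T1.
P1 → P4, P5 lies within T2.
P2, P3 → P1, P5: restricted closure across fragments reaches P1, P5.
Every dependency is enforceable on the fragments, so the decomposition is dependency-preserving.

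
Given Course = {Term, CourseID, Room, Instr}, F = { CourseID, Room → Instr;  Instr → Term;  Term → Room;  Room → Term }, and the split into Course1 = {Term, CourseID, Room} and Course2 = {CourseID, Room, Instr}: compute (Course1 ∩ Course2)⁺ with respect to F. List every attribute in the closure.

Course1 ∩ Course2 = {CourseID, Room}.
CourseID, Room → Instr applies, adding Instr
Instr → Term applies, adding Term
Closure: {Term, CourseID, Room, Instr}.

Term, CourseID, Room, Instr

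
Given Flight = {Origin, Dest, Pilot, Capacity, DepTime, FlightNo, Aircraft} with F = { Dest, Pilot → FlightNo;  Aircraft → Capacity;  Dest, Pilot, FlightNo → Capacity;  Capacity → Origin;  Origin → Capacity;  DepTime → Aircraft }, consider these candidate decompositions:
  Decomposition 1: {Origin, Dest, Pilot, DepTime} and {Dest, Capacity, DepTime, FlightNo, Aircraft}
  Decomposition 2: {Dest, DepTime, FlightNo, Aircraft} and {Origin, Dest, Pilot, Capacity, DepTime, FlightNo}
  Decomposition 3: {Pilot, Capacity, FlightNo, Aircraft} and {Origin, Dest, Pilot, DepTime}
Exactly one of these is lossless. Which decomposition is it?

Decomposition 1: common = {Dest, DepTime}, closure = {Origin, Dest, Capacity, DepTime, Aircraft} → lossy.
Decomposition 2: common = {Dest, DepTime, FlightNo}, closure = {Origin, Dest, Capacity, DepTime, FlightNo, Aircraft} → lossless.
Decomposition 3: common = {Pilot}, closure = {Pilot} → lossy.

Decomposition 2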